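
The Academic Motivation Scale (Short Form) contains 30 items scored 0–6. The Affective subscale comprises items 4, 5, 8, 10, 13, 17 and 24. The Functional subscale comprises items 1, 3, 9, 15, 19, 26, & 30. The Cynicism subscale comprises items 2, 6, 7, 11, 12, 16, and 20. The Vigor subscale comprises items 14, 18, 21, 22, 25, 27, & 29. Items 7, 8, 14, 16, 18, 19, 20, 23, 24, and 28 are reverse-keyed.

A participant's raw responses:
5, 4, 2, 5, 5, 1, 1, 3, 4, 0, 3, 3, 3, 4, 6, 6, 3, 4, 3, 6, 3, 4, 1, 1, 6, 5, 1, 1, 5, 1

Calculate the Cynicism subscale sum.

16

Cynicism items: 2, 6, 7, 11, 12, 16, 20.
Of these, items 7, 16, and 20 are reverse-keyed; on a 0–6 scale, reversed = 6 − raw.
  item 2: 4
  item 6: 1
  item 7: 6 − 1 = 5
  item 11: 3
  item 12: 3
  item 16: 6 − 6 = 0
  item 20: 6 − 6 = 0
Sum = 4 + 1 + 5 + 3 + 3 + 0 + 0 = 16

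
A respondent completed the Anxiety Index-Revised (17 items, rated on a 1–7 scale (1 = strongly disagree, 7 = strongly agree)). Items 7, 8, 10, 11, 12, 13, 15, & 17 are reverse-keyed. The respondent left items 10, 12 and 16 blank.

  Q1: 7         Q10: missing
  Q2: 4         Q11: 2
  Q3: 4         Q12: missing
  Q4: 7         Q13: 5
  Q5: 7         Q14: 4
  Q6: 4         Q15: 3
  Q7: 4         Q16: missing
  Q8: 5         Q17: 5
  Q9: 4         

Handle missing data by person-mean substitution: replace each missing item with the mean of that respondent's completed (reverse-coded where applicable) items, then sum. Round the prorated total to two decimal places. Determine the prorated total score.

Reverse-coded (reversed = (1+7) − raw = 8 − raw):
  item 7: 8 − 4 = 4
  item 8: 8 − 5 = 3
  item 11: 8 − 2 = 6
  item 13: 8 − 5 = 3
  item 15: 8 − 3 = 5
  item 17: 8 − 5 = 3
Completed scored items (14 of 17): 7, 4, 4, 7, 7, 4, 4, 3, 4, 6, 3, 4, 5, 3; sum = 65.
Person mean = 65 / 14 ≈ 4.6429
Prorated total = (65 / 14) × 17 = 78.93 (to 2 dp)

78.93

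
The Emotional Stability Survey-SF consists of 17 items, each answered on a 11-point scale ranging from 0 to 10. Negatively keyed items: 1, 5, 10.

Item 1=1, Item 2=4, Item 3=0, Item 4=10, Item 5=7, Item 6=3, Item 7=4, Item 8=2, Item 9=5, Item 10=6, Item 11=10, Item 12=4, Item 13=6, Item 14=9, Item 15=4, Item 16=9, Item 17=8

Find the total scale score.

Apply reverse scoring (reverse-coded value = 10 − response):
  item 1: 10 − 1 = 9
  item 5: 10 − 7 = 3
  item 10: 10 − 6 = 4
After reverse-coding: 9, 4, 0, 10, 3, 3, 4, 2, 5, 4, 10, 4, 6, 9, 4, 9, 8
Total = 9 + 4 + 0 + 10 + 3 + 3 + 4 + 2 + 5 + 4 + 10 + 4 + 6 + 9 + 4 + 9 + 8 = 94

94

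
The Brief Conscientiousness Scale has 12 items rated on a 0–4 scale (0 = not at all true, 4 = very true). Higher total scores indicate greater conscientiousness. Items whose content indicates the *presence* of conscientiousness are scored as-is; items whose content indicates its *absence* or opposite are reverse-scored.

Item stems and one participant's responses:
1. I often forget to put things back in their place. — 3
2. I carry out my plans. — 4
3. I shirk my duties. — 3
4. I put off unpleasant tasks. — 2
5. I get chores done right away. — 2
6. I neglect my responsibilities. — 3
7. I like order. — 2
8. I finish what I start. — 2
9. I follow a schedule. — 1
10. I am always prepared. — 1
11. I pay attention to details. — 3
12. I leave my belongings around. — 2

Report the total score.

22

Items 1, 3, 4, 6, 12 describe the absence/opposite of conscientiousness → reverse-score.
on a 0–4 scale, reversed = 4 − raw.
  item 1: 4 − 3 = 1
  item 2: 4
  item 3: 4 − 3 = 1
  item 4: 4 − 2 = 2
  item 5: 2
  item 6: 4 − 3 = 1
  item 7: 2
  item 8: 2
  item 9: 1
  item 10: 1
  item 11: 3
  item 12: 4 − 2 = 2
Total = 1 + 4 + 1 + 2 + 2 + 1 + 2 + 2 + 1 + 1 + 3 + 2 = 22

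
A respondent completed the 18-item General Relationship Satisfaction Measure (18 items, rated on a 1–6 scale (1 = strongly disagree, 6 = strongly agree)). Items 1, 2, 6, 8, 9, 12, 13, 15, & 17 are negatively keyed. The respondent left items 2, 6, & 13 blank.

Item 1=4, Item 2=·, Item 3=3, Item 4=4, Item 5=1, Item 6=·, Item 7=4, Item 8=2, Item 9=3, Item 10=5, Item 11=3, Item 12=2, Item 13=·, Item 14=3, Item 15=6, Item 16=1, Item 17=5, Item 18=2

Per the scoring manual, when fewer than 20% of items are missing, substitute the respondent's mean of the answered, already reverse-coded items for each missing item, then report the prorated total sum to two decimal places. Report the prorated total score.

55.20

Reverse-coded (on a 1–6 scale, reversed = 7 − raw):
  item 1: 7 − 4 = 3
  item 8: 7 − 2 = 5
  item 9: 7 − 3 = 4
  item 12: 7 − 2 = 5
  item 15: 7 − 6 = 1
  item 17: 7 − 5 = 2
Completed scored items (15 of 18): 3, 3, 4, 1, 4, 5, 4, 5, 3, 5, 3, 1, 1, 2, 2; sum = 46.
Person mean = 46 / 15 ≈ 3.0667
Prorated total = (46 / 15) × 18 = 55.20 (to 2 dp)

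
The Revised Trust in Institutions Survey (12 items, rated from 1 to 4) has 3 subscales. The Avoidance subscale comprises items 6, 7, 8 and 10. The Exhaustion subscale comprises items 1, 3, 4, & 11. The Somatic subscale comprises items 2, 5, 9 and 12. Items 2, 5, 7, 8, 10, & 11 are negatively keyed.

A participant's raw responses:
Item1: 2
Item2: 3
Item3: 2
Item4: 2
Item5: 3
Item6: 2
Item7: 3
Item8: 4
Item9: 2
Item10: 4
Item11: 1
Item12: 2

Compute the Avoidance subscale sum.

6

Avoidance items: 6, 7, 8, 10.
Of these, items 7, 8 and 10 are negatively keyed; on a 1–4 scale, reversed = 5 − raw.
  item 6: 2
  item 7: 5 − 3 = 2
  item 8: 5 − 4 = 1
  item 10: 5 − 4 = 1
Sum = 2 + 2 + 1 + 1 = 6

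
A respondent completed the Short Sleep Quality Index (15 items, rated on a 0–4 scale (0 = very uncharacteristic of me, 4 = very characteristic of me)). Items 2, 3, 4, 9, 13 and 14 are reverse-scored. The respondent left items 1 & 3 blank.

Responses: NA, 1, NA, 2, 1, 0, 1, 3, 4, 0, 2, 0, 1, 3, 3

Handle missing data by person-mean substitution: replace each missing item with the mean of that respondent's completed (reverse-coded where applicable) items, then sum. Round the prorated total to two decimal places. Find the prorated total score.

21.92

Reverse-coded (reversed = (0+4) − raw = 4 − raw):
  item 2: 4 − 1 = 3
  item 4: 4 − 2 = 2
  item 9: 4 − 4 = 0
  item 13: 4 − 1 = 3
  item 14: 4 − 3 = 1
Completed scored items (13 of 15): 3, 2, 1, 0, 1, 3, 0, 0, 2, 0, 3, 1, 3; sum = 19.
Person mean = 19 / 13 ≈ 1.4615
Prorated total = (19 / 13) × 15 = 21.92 (to 2 dp)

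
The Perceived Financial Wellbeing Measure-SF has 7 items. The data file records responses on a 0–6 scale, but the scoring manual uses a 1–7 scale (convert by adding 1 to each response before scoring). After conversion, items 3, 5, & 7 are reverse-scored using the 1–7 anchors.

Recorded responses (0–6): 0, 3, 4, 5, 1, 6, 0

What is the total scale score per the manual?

Convert to 1–7: 1, 4, 5, 6, 2, 7, 1
Reverse-coded (reverse-coded value = 8 − response):
  item 3: 8 − 5 = 3
  item 5: 8 − 2 = 6
  item 7: 8 − 1 = 7
Scored: 1, 4, 3, 6, 6, 7, 7
Total = 34

34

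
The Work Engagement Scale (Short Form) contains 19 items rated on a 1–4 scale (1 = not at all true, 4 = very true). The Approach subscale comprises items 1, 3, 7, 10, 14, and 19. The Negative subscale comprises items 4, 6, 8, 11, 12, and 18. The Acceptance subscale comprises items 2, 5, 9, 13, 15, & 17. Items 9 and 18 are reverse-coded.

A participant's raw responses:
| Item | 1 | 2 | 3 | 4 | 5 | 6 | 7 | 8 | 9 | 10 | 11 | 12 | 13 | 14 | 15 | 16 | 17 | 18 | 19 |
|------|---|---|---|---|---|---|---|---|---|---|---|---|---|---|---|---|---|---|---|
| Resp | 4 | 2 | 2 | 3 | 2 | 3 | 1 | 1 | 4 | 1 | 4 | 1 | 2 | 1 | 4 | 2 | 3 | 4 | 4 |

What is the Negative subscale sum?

Negative items: 4, 6, 8, 11, 12, 18.
Of these, item 18 is reverse-coded; reverse-coded value = 5 − response.
  item 4: 3
  item 6: 3
  item 8: 1
  item 11: 4
  item 12: 1
  item 18: 5 − 4 = 1
Sum = 3 + 3 + 1 + 4 + 1 + 1 = 13

13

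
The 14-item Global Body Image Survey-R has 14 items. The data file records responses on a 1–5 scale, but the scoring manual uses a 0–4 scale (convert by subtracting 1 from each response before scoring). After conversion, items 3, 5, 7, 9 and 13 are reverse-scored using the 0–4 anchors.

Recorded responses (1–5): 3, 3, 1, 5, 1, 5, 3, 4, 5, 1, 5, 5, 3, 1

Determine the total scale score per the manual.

35

Convert to 0–4: 2, 2, 0, 4, 0, 4, 2, 3, 4, 0, 4, 4, 2, 0
Reverse-coded (reverse-coded value = 4 − response):
  item 3: 4 − 0 = 4
  item 5: 4 − 0 = 4
  item 7: 4 − 2 = 2
  item 9: 4 − 4 = 0
  item 13: 4 − 2 = 2
Scored: 2, 2, 4, 4, 4, 4, 2, 3, 0, 0, 4, 4, 2, 0
Total = 35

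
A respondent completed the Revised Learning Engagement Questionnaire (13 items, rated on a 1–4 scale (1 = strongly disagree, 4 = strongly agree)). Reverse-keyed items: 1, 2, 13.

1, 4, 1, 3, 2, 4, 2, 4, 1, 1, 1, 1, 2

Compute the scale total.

28

Reversing items 1, 2, & 13 with 5 − raw:
Total = (5−1) + (5−4) + 1 + 3 + 2 + 4 + 2 + 4 + 1 + 1 + 1 + 1 + (5−2)
      = 4 + 1 + 1 + 3 + 2 + 4 + 2 + 4 + 1 + 1 + 1 + 1 + 3 = 28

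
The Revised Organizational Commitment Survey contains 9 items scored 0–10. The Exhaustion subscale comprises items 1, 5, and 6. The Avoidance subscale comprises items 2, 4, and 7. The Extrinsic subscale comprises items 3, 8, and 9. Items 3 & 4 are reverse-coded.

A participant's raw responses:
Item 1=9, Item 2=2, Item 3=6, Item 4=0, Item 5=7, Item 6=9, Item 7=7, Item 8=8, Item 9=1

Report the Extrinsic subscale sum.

13

Extrinsic items: 3, 8, 9.
Of these, item 3 is reverse-coded; reverse-coded value = 10 − response.
  item 3: 10 − 6 = 4
  item 8: 8
  item 9: 1
Sum = 4 + 8 + 1 = 13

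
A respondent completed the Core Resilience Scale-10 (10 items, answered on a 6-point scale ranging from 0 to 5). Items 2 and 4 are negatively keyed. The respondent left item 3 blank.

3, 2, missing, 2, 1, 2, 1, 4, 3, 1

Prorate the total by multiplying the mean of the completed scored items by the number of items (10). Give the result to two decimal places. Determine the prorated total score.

Reverse-coded (reversed = (0+5) − raw = 5 − raw):
  item 2: 5 − 2 = 3
  item 4: 5 − 2 = 3
Completed scored items (9 of 10): 3, 3, 3, 1, 2, 1, 4, 3, 1; sum = 21.
Person mean = 21 / 9 ≈ 2.3333
Prorated total = (21 / 9) × 10 = 23.33 (to 2 dp)

23.33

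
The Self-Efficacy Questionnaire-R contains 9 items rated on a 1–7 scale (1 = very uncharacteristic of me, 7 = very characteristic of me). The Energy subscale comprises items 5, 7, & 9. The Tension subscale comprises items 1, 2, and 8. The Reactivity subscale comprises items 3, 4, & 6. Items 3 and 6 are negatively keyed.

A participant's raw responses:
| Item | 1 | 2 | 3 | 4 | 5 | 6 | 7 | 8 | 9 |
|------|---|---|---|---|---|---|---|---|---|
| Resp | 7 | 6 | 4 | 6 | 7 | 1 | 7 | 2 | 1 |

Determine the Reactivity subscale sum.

17

Reactivity items: 3, 4, 6.
Of these, items 3 and 6 are negatively keyed; on a 1–7 scale, reversed = 8 − raw.
  item 3: 8 − 4 = 4
  item 4: 6
  item 6: 8 − 1 = 7
Sum = 4 + 6 + 7 = 17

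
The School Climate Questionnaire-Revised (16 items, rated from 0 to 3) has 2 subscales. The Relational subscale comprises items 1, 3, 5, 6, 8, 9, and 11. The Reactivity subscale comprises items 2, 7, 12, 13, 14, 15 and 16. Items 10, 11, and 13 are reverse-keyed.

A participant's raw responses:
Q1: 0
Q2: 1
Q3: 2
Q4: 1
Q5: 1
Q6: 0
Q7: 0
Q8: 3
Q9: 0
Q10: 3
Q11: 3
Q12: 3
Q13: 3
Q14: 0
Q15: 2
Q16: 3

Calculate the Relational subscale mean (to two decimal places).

0.86

Relational items: 1, 3, 5, 6, 8, 9, 11.
Of these, item 11 is reverse-keyed; reverse-coded value = 3 − response.
  item 1: 0
  item 3: 2
  item 5: 1
  item 6: 0
  item 8: 3
  item 9: 0
  item 11: 3 − 3 = 0
Sum = 0 + 2 + 1 + 0 + 3 + 0 + 0 = 6
Mean = 6 / 7 = 0.86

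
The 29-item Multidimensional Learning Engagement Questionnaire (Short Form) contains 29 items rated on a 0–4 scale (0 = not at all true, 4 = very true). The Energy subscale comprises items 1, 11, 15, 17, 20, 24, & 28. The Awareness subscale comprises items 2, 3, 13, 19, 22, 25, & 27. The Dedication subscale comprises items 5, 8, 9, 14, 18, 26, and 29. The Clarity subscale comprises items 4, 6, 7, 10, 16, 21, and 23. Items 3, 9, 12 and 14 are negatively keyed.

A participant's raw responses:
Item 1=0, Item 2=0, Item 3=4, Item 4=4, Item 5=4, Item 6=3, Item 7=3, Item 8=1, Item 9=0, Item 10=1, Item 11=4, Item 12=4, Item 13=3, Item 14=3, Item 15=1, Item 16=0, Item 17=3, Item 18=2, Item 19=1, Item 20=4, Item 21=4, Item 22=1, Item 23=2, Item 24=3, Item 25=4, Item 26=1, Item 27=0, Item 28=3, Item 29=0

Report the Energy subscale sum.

18

Energy items: 1, 11, 15, 17, 20, 24, 28.
  item 1: 0
  item 11: 4
  item 15: 1
  item 17: 3
  item 20: 4
  item 24: 3
  item 28: 3
Sum = 0 + 4 + 1 + 3 + 4 + 3 + 3 = 18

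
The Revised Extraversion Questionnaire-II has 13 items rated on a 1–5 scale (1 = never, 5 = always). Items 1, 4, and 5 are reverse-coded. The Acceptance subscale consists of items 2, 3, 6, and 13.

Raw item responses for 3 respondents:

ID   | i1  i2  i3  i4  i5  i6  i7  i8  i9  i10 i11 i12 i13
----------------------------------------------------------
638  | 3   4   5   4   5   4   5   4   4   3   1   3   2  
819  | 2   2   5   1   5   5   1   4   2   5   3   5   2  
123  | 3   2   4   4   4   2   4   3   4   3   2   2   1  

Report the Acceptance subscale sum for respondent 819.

14

Respondent 819 raw: 2, 2, 5, 1, 5, 5, 1, 4, 2, 5, 3, 5, 2.
Acceptance items: 2, 3, 6, 13.
Reverse-coded (on a 1–5 scale, reversed = 6 − raw):
  item 2: 2
  item 3: 5
  item 6: 5
  item 13: 2
Sum = 2 + 5 + 5 + 2 = 14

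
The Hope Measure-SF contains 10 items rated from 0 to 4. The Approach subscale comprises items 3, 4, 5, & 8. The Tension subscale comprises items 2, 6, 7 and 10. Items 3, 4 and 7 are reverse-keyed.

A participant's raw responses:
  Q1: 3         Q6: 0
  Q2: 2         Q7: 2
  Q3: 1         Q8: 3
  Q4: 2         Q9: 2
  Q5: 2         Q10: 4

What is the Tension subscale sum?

Tension items: 2, 6, 7, 10.
Of these, item 7 is reverse-keyed; reversed = (0+4) − raw = 4 − raw.
  item 2: 2
  item 6: 0
  item 7: 4 − 2 = 2
  item 10: 4
Sum = 2 + 0 + 2 + 4 = 8

8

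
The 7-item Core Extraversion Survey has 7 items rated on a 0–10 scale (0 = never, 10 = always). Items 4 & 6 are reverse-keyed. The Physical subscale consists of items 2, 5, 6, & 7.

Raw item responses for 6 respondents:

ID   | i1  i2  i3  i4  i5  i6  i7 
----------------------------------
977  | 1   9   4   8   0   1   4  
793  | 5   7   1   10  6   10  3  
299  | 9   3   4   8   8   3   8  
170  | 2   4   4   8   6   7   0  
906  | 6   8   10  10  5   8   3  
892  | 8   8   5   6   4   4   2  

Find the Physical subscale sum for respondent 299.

26

Respondent 299 raw: 9, 3, 4, 8, 8, 3, 8.
Physical items: 2, 5, 6, 7.
Reverse-coded (reversed = (0+10) − raw = 10 − raw):
  item 2: 3
  item 5: 8
  item 6: 10 − 3 = 7
  item 7: 8
Sum = 3 + 8 + 7 + 8 = 26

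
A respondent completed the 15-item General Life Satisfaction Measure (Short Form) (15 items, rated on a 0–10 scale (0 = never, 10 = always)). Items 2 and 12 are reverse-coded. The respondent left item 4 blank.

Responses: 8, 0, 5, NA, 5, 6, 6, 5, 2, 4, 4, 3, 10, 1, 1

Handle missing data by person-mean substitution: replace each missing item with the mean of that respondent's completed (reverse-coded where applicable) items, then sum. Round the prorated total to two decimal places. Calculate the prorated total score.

Reverse-coded (on a 0–10 scale, reversed = 10 − raw):
  item 2: 10 − 0 = 10
  item 12: 10 − 3 = 7
Completed scored items (14 of 15): 8, 10, 5, 5, 6, 6, 5, 2, 4, 4, 7, 10, 1, 1; sum = 74.
Person mean = 74 / 14 ≈ 5.2857
Prorated total = (74 / 14) × 15 = 79.29 (to 2 dp)

79.29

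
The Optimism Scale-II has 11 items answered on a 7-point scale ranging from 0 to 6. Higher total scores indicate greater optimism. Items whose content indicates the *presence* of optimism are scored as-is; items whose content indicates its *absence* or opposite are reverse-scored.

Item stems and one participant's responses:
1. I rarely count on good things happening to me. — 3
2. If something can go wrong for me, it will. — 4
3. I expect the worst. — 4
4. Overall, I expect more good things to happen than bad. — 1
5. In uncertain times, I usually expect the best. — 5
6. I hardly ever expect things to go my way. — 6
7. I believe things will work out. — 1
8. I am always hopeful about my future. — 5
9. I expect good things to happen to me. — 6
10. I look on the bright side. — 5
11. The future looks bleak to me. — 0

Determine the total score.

36

Items 1, 2, 3, 6, 11 describe the absence/opposite of optimism → reverse-score.
reversed = (0+6) − raw = 6 − raw.
  item 1: 6 − 3 = 3
  item 2: 6 − 4 = 2
  item 3: 6 − 4 = 2
  item 4: 1
  item 5: 5
  item 6: 6 − 6 = 0
  item 7: 1
  item 8: 5
  item 9: 6
  item 10: 5
  item 11: 6 − 0 = 6
Total = 3 + 2 + 2 + 1 + 5 + 0 + 1 + 5 + 6 + 5 + 6 = 36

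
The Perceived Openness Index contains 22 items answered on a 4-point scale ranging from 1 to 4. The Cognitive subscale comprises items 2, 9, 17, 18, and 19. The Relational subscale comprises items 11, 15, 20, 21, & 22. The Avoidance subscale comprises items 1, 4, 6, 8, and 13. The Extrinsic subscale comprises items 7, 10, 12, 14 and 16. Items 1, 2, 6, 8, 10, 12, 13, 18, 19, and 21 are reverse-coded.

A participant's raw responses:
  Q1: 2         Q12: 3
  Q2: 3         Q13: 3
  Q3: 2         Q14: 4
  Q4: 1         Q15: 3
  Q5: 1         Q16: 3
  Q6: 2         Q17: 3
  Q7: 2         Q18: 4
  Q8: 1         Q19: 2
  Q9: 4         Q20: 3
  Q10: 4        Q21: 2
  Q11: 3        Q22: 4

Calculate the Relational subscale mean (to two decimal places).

3.20

Relational items: 11, 15, 20, 21, 22.
Of these, item 21 is reverse-coded; reverse-coded value = 5 − response.
  item 11: 3
  item 15: 3
  item 20: 3
  item 21: 5 − 2 = 3
  item 22: 4
Sum = 3 + 3 + 3 + 3 + 4 = 16
Mean = 16 / 5 = 3.20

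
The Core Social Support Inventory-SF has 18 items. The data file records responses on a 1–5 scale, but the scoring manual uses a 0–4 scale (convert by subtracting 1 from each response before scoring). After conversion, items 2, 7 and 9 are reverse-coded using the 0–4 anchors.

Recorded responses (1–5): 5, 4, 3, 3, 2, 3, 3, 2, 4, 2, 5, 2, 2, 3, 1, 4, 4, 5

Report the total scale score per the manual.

35

Convert to 0–4: 4, 3, 2, 2, 1, 2, 2, 1, 3, 1, 4, 1, 1, 2, 0, 3, 3, 4
Reverse-coded (reversed = (0+4) − raw = 4 − raw):
  item 2: 4 − 3 = 1
  item 7: 4 − 2 = 2
  item 9: 4 − 3 = 1
Scored: 4, 1, 2, 2, 1, 2, 2, 1, 1, 1, 4, 1, 1, 2, 0, 3, 3, 4
Total = 35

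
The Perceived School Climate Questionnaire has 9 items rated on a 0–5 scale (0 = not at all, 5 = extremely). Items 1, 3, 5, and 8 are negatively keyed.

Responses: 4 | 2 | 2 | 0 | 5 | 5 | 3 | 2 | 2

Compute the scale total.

Raw sum = 25. Negatively keyed items: 1, 3, 5, 8; their raw sum = 13.
Each reversal replaces raw with 5 − raw, changing the total by 5 − 2·raw per item.
Total = 25 + 4·5 − 2·13 = 25 + 20 − 26 = 19

19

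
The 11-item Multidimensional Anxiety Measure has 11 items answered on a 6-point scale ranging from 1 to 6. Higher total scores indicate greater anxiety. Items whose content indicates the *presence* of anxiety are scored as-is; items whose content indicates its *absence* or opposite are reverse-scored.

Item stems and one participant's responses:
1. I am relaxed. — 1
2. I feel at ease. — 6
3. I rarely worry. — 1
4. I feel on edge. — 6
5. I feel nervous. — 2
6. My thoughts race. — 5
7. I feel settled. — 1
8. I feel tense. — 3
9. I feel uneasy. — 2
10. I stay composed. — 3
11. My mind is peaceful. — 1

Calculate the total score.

47

Items 1, 2, 3, 7, 10, 11 describe the absence/opposite of anxiety → reverse-score.
reversed = (1+6) − raw = 7 − raw.
  item 1: 7 − 1 = 6
  item 2: 7 − 6 = 1
  item 3: 7 − 1 = 6
  item 4: 6
  item 5: 2
  item 6: 5
  item 7: 7 − 1 = 6
  item 8: 3
  item 9: 2
  item 10: 7 − 3 = 4
  item 11: 7 − 1 = 6
Total = 6 + 1 + 6 + 6 + 2 + 5 + 6 + 3 + 2 + 4 + 6 = 47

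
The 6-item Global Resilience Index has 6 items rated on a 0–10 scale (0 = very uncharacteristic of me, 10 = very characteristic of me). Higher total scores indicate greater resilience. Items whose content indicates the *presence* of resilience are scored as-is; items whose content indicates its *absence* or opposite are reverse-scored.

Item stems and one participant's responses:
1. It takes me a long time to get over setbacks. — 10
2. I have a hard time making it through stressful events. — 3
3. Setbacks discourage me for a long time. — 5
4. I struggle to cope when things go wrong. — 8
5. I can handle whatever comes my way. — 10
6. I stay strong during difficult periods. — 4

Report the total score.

28

Items 1, 2, 3, 4 describe the absence/opposite of resilience → reverse-score.
on a 0–10 scale, reversed = 10 − raw.
  item 1: 10 − 10 = 0
  item 2: 10 − 3 = 7
  item 3: 10 − 5 = 5
  item 4: 10 − 8 = 2
  item 5: 10
  item 6: 4
Total = 0 + 7 + 5 + 2 + 10 + 4 = 28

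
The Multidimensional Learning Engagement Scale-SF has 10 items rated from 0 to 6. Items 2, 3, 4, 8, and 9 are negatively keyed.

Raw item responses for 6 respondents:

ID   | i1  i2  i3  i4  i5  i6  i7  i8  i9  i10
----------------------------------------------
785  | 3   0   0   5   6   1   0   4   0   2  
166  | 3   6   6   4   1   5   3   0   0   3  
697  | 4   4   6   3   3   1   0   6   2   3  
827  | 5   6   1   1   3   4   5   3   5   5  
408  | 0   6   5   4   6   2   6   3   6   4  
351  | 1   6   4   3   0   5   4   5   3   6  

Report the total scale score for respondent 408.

24

Respondent 408 raw: 0, 6, 5, 4, 6, 2, 6, 3, 6, 4.
Reverse-coded (on a 0–6 scale, reversed = 6 − raw):
  item 1: 0
  item 2: 6 − 6 = 0
  item 3: 6 − 5 = 1
  item 4: 6 − 4 = 2
  item 5: 6
  item 6: 2
  item 7: 6
  item 8: 6 − 3 = 3
  item 9: 6 − 6 = 0
  item 10: 4
Sum = 0 + 0 + 1 + 2 + 6 + 2 + 6 + 3 + 0 + 4 = 24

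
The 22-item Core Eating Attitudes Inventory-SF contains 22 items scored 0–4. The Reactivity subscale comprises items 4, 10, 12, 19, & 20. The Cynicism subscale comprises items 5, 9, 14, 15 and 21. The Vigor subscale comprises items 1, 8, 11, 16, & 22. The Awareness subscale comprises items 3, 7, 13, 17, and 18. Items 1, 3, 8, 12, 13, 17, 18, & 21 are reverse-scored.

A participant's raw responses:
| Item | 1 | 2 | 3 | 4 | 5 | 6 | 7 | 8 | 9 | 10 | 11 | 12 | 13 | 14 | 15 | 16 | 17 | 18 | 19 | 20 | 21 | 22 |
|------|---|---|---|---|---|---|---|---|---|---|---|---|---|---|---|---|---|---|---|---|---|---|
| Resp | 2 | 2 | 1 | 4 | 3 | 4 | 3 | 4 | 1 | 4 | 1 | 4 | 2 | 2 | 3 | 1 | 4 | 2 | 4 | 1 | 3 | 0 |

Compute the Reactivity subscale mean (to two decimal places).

Reactivity items: 4, 10, 12, 19, 20.
Of these, item 12 is reverse-scored; reverse-coded value = 4 − response.
  item 4: 4
  item 10: 4
  item 12: 4 − 4 = 0
  item 19: 4
  item 20: 1
Sum = 4 + 4 + 0 + 4 + 1 = 13
Mean = 13 / 5 = 2.60

2.60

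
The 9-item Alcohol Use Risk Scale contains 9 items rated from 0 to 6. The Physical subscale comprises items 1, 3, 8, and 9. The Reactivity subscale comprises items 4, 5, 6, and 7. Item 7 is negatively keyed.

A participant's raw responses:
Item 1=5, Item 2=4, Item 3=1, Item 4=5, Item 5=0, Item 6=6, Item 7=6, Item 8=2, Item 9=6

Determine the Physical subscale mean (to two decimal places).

3.50

Physical items: 1, 3, 8, 9.
  item 1: 5
  item 3: 1
  item 8: 2
  item 9: 6
Sum = 5 + 1 + 2 + 6 = 14
Mean = 14 / 4 = 3.50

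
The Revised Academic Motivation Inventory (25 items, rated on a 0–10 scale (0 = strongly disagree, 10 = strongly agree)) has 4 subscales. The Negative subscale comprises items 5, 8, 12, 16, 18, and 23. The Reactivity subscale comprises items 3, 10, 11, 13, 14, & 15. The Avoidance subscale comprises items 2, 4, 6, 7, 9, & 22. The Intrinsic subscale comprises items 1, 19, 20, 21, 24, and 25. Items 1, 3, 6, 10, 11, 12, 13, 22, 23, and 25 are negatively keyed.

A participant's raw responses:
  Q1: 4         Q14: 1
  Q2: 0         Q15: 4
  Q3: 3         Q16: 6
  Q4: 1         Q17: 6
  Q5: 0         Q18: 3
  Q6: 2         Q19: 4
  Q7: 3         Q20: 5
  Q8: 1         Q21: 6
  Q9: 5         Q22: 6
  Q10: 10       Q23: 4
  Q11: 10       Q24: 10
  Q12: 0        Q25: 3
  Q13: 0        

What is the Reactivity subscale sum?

Reactivity items: 3, 10, 11, 13, 14, 15.
Of these, items 3, 10, 11, and 13 are negatively keyed; reversed = (0+10) − raw = 10 − raw.
  item 3: 10 − 3 = 7
  item 10: 10 − 10 = 0
  item 11: 10 − 10 = 0
  item 13: 10 − 0 = 10
  item 14: 1
  item 15: 4
Sum = 7 + 0 + 0 + 10 + 1 + 4 = 22

22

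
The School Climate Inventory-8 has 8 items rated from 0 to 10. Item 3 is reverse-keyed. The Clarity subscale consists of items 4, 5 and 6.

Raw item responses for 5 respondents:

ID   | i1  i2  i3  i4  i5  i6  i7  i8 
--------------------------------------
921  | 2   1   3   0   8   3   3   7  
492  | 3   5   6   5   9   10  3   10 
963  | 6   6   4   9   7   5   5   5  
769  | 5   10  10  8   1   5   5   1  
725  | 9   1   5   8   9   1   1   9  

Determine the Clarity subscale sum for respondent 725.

18

Respondent 725 raw: 9, 1, 5, 8, 9, 1, 1, 9.
Clarity items: 4, 5, 6.
Reverse-coded (on a 0–10 scale, reversed = 10 − raw):
  item 4: 8
  item 5: 9
  item 6: 1
Sum = 8 + 9 + 1 = 18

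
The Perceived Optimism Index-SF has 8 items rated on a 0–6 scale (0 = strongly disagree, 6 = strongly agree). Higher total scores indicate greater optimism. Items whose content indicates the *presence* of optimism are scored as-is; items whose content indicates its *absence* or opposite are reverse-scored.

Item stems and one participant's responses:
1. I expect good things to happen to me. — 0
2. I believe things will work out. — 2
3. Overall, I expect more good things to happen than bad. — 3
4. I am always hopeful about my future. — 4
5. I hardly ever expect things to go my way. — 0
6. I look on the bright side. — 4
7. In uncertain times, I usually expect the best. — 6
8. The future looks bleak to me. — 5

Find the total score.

Items 5, 8 describe the absence/opposite of optimism → reverse-score.
on a 0–6 scale, reversed = 6 − raw.
  item 1: 0
  item 2: 2
  item 3: 3
  item 4: 4
  item 5: 6 − 0 = 6
  item 6: 4
  item 7: 6
  item 8: 6 − 5 = 1
Total = 0 + 2 + 3 + 4 + 6 + 4 + 6 + 1 = 26

26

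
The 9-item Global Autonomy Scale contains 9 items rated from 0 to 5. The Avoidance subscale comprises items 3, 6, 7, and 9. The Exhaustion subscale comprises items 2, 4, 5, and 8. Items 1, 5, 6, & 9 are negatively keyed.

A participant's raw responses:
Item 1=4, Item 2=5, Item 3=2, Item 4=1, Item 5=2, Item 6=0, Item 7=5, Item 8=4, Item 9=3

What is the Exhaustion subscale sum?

Exhaustion items: 2, 4, 5, 8.
Of these, item 5 is negatively keyed; on a 0–5 scale, reversed = 5 − raw.
  item 2: 5
  item 4: 1
  item 5: 5 − 2 = 3
  item 8: 4
Sum = 5 + 1 + 3 + 4 = 13

13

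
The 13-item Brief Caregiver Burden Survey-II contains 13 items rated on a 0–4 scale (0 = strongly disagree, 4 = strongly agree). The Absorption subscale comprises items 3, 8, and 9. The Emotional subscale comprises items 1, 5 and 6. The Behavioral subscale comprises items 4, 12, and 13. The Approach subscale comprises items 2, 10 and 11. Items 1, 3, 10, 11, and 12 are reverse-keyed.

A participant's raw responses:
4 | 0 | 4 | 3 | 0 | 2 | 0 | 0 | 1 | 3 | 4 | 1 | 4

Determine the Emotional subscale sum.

Emotional items: 1, 5, 6.
Of these, item 1 is reverse-keyed; reversed = (0+4) − raw = 4 − raw.
  item 1: 4 − 4 = 0
  item 5: 0
  item 6: 2
Sum = 0 + 0 + 2 = 2

2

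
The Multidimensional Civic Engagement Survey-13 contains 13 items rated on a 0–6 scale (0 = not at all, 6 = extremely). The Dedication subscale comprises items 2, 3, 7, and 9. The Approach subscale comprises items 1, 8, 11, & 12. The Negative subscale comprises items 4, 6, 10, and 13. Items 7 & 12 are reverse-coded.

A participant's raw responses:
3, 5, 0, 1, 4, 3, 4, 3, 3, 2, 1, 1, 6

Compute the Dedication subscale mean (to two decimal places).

2.50

Dedication items: 2, 3, 7, 9.
Of these, item 7 is reverse-coded; reversed = (0+6) − raw = 6 − raw.
  item 2: 5
  item 3: 0
  item 7: 6 − 4 = 2
  item 9: 3
Sum = 5 + 0 + 2 + 3 = 10
Mean = 10 / 4 = 2.50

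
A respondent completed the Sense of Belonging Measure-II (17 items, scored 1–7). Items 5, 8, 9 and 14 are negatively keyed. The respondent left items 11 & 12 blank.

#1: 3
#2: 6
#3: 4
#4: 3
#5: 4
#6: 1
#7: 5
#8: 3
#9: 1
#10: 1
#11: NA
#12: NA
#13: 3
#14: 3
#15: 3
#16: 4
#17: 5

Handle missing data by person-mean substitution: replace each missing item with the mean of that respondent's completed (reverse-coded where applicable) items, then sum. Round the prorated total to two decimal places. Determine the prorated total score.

66.87

Reverse-coded (on a 1–7 scale, reversed = 8 − raw):
  item 5: 8 − 4 = 4
  item 8: 8 − 3 = 5
  item 9: 8 − 1 = 7
  item 14: 8 − 3 = 5
Completed scored items (15 of 17): 3, 6, 4, 3, 4, 1, 5, 5, 7, 1, 3, 5, 3, 4, 5; sum = 59.
Person mean = 59 / 15 ≈ 3.9333
Prorated total = (59 / 15) × 17 = 66.87 (to 2 dp)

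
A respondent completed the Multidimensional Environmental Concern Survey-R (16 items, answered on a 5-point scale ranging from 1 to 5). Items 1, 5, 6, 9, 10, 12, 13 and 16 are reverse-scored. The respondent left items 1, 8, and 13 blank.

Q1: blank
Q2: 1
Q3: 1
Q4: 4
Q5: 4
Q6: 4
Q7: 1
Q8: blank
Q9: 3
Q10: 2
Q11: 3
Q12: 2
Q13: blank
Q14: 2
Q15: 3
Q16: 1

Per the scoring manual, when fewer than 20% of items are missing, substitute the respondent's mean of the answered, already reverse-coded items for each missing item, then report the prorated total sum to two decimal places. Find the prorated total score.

Reverse-coded (reversed = (1+5) − raw = 6 − raw):
  item 5: 6 − 4 = 2
  item 6: 6 − 4 = 2
  item 9: 6 − 3 = 3
  item 10: 6 − 2 = 4
  item 12: 6 − 2 = 4
  item 16: 6 − 1 = 5
Completed scored items (13 of 16): 1, 1, 4, 2, 2, 1, 3, 4, 3, 4, 2, 3, 5; sum = 35.
Person mean = 35 / 13 ≈ 2.6923
Prorated total = (35 / 13) × 16 = 43.08 (to 2 dp)

43.08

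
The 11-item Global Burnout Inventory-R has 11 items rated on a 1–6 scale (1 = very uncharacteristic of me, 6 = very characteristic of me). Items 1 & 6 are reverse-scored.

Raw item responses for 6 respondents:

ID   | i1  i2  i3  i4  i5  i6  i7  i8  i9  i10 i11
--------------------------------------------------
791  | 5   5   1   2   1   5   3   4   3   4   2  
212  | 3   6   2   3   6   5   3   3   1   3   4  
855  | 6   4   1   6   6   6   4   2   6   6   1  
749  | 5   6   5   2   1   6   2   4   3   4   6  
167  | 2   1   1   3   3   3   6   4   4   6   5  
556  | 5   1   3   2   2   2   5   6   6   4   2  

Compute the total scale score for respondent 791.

Respondent 791 raw: 5, 5, 1, 2, 1, 5, 3, 4, 3, 4, 2.
Reverse-coded (reversed = (1+6) − raw = 7 − raw):
  item 1: 7 − 5 = 2
  item 2: 5
  item 3: 1
  item 4: 2
  item 5: 1
  item 6: 7 − 5 = 2
  item 7: 3
  item 8: 4
  item 9: 3
  item 10: 4
  item 11: 2
Sum = 2 + 5 + 1 + 2 + 1 + 2 + 3 + 4 + 3 + 4 + 2 = 29

29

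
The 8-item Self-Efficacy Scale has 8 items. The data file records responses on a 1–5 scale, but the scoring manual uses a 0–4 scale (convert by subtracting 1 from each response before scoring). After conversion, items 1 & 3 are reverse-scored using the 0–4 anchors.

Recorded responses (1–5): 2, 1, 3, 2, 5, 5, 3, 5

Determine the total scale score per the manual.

20

Convert to 0–4: 1, 0, 2, 1, 4, 4, 2, 4
Reverse-coded (reversed = (0+4) − raw = 4 − raw):
  item 1: 4 − 1 = 3
  item 3: 4 − 2 = 2
Scored: 3, 0, 2, 1, 4, 4, 2, 4
Total = 20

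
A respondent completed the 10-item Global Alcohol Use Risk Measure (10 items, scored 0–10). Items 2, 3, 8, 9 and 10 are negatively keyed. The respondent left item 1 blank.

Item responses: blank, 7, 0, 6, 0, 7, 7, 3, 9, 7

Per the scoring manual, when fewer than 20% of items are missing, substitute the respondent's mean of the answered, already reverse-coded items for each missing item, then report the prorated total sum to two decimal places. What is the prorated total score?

48.89

Reverse-coded (reversed = (0+10) − raw = 10 − raw):
  item 2: 10 − 7 = 3
  item 3: 10 − 0 = 10
  item 8: 10 − 3 = 7
  item 9: 10 − 9 = 1
  item 10: 10 − 7 = 3
Completed scored items (9 of 10): 3, 10, 6, 0, 7, 7, 7, 1, 3; sum = 44.
Person mean = 44 / 9 ≈ 4.8889
Prorated total = (44 / 9) × 10 = 48.89 (to 2 dp)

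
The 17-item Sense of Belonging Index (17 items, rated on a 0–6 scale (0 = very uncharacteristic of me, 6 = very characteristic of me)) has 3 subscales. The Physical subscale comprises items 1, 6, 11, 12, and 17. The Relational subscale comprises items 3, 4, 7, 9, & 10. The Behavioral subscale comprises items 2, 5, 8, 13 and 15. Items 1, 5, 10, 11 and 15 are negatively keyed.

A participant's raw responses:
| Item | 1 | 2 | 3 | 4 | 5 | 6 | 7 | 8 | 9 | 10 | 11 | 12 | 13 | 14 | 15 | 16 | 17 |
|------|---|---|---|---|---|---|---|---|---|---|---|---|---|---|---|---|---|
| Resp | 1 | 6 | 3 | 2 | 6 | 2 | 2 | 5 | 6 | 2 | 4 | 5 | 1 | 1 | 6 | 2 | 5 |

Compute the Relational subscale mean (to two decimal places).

Relational items: 3, 4, 7, 9, 10.
Of these, item 10 is negatively keyed; reverse-coded value = 6 − response.
  item 3: 3
  item 4: 2
  item 7: 2
  item 9: 6
  item 10: 6 − 2 = 4
Sum = 3 + 2 + 2 + 6 + 4 = 17
Mean = 17 / 5 = 3.40

3.40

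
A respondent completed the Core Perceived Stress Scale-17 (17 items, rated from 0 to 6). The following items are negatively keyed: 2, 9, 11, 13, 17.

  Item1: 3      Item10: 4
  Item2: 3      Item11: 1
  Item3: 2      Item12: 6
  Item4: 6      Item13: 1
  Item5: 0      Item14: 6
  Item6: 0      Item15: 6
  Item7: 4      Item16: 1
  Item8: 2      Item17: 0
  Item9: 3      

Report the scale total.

62

Raw sum = 48. Negatively keyed items: 2, 9, 11, 13, 17; their raw sum = 8.
Each reversal replaces raw with 6 − raw, changing the total by 6 − 2·raw per item.
Total = 48 + 5·6 − 2·8 = 48 + 30 − 16 = 62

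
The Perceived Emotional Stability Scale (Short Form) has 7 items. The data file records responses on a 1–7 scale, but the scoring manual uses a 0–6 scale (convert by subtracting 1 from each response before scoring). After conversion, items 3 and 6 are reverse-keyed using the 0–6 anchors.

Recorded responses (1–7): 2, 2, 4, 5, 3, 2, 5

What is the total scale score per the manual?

Convert to 0–6: 1, 1, 3, 4, 2, 1, 4
Reverse-coded (reversed = (0+6) − raw = 6 − raw):
  item 3: 6 − 3 = 3
  item 6: 6 − 1 = 5
Scored: 1, 1, 3, 4, 2, 5, 4
Total = 20

20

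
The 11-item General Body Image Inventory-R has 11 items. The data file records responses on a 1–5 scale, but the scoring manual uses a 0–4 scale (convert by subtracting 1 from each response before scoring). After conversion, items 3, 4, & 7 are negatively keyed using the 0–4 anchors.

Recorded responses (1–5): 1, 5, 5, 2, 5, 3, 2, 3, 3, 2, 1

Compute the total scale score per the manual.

21

Convert to 0–4: 0, 4, 4, 1, 4, 2, 1, 2, 2, 1, 0
Reverse-coded (on a 0–4 scale, reversed = 4 − raw):
  item 3: 4 − 4 = 0
  item 4: 4 − 1 = 3
  item 7: 4 − 1 = 3
Scored: 0, 4, 0, 3, 4, 2, 3, 2, 2, 1, 0
Total = 21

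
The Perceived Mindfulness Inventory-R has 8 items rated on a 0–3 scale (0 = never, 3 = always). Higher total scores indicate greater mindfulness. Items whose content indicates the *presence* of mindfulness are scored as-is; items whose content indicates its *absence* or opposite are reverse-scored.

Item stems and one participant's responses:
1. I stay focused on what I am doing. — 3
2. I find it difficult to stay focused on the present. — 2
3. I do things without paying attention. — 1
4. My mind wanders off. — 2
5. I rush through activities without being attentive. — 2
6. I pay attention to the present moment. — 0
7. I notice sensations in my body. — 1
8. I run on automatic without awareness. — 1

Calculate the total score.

Items 2, 3, 4, 5, 8 describe the absence/opposite of mindfulness → reverse-score.
reverse-coded value = 3 − response.
  item 1: 3
  item 2: 3 − 2 = 1
  item 3: 3 − 1 = 2
  item 4: 3 − 2 = 1
  item 5: 3 − 2 = 1
  item 6: 0
  item 7: 1
  item 8: 3 − 1 = 2
Total = 3 + 1 + 2 + 1 + 1 + 0 + 1 + 2 = 11

11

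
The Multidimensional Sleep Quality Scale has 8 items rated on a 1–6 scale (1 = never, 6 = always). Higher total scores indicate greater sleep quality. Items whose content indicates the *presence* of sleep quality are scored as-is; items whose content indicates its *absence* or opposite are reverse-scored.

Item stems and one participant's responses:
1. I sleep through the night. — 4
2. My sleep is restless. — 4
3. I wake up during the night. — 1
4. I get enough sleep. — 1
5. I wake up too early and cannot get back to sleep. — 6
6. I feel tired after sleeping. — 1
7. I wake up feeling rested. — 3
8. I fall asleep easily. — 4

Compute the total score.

Items 2, 3, 5, 6 describe the absence/opposite of sleep quality → reverse-score.
reverse-coded value = 7 − response.
  item 1: 4
  item 2: 7 − 4 = 3
  item 3: 7 − 1 = 6
  item 4: 1
  item 5: 7 − 6 = 1
  item 6: 7 − 1 = 6
  item 7: 3
  item 8: 4
Total = 4 + 3 + 6 + 1 + 1 + 6 + 3 + 4 = 28

28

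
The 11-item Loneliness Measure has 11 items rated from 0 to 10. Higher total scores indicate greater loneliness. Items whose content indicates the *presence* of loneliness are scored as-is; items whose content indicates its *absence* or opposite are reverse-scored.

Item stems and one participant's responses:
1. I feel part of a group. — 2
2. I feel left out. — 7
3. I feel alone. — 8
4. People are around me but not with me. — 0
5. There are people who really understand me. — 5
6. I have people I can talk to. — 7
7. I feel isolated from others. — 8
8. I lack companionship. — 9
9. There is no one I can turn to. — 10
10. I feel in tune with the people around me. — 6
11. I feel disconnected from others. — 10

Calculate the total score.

72

Items 1, 5, 6, 10 describe the absence/opposite of loneliness → reverse-score.
on a 0–10 scale, reversed = 10 − raw.
  item 1: 10 − 2 = 8
  item 2: 7
  item 3: 8
  item 4: 0
  item 5: 10 − 5 = 5
  item 6: 10 − 7 = 3
  item 7: 8
  item 8: 9
  item 9: 10
  item 10: 10 − 6 = 4
  item 11: 10
Total = 8 + 7 + 8 + 0 + 5 + 3 + 8 + 9 + 10 + 4 + 10 = 72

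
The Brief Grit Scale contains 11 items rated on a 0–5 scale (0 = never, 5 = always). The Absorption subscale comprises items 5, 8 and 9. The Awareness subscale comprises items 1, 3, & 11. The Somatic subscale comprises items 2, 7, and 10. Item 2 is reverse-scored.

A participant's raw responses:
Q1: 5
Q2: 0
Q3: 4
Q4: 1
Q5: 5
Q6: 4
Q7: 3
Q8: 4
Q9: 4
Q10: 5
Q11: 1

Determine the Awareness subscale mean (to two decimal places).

3.33

Awareness items: 1, 3, 11.
  item 1: 5
  item 3: 4
  item 11: 1
Sum = 5 + 4 + 1 = 10
Mean = 10 / 3 = 3.33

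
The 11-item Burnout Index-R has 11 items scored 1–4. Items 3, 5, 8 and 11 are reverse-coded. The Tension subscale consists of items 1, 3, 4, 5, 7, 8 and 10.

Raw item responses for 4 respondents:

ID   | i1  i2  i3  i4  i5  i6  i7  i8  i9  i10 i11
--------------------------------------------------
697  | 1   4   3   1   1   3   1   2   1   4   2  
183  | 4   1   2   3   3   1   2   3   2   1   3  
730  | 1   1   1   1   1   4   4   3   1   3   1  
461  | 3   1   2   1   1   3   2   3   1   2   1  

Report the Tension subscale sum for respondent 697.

Respondent 697 raw: 1, 4, 3, 1, 1, 3, 1, 2, 1, 4, 2.
Tension items: 1, 3, 4, 5, 7, 8, 10.
Reverse-coded (on a 1–4 scale, reversed = 5 − raw):
  item 1: 1
  item 3: 5 − 3 = 2
  item 4: 1
  item 5: 5 − 1 = 4
  item 7: 1
  item 8: 5 − 2 = 3
  item 10: 4
Sum = 1 + 2 + 1 + 4 + 1 + 3 + 4 = 16

16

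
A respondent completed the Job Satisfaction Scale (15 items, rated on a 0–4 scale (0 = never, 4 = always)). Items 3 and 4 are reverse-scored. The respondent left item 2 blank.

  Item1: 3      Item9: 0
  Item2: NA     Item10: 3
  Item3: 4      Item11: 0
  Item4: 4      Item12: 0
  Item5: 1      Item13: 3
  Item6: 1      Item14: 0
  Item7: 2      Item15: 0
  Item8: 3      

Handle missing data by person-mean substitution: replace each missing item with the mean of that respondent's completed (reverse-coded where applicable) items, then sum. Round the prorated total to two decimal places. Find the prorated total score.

Reverse-coded (on a 0–4 scale, reversed = 4 − raw):
  item 3: 4 − 4 = 0
  item 4: 4 − 4 = 0
Completed scored items (14 of 15): 3, 0, 0, 1, 1, 2, 3, 0, 3, 0, 0, 3, 0, 0; sum = 16.
Person mean = 16 / 14 ≈ 1.1429
Prorated total = (16 / 14) × 15 = 17.14 (to 2 dp)

17.14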